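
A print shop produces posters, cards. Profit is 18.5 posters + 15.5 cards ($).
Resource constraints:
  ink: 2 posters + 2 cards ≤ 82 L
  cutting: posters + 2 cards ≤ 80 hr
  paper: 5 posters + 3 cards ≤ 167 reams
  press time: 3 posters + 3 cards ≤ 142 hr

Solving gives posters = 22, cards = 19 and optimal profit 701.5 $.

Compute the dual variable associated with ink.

Binding: ink and paper. Non-binding: cutting (20 unused), press time (19 unused).
Slack constraints have shadow price 0 (complementary slackness).
The binding rows give the dual system: 2·y_ink + 5·y_paper = 18.5 and 2·y_ink + 3·y_paper = 15.5.
This yields shadow prices y_ink = 5.5, y_paper = 1.5.
Shadow price of ink = 5.5.

5.5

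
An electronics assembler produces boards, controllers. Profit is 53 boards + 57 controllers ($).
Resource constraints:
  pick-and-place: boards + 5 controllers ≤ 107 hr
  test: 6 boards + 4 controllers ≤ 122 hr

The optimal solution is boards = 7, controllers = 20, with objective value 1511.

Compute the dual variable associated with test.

8

At the optimum: pick-and-place uses 107 of 107 (binding); test uses 122 of 122 (binding).
Dual feasibility on the basic columns requires 1·y_pick-and-place + 6·y_test = 53, 5·y_pick-and-place + 4·y_test = 57.
Solving: y_pick-and-place = 5, y_test = 8.
Shadow price of test = 8.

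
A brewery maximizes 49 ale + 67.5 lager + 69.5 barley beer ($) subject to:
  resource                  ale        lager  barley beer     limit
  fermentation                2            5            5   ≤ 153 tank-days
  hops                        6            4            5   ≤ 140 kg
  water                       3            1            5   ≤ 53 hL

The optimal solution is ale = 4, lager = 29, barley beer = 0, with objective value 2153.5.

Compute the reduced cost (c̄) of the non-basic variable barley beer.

-3

Binding: fermentation and hops. Non-binding: water (12 unused).
Since water is not tight, its dual is 0.
From A_Bᵀ y = c: 2·y_fermentation + 6·y_hops = 49; 5·y_fermentation + 4·y_hops = 67.5.
→ y_fermentation = 9.5 and y_hops = 5.
Reduced cost of barley beer: c₃ − yᵀa₃ = 69.5 − (9.5·5 + 5·5) = 69.5 − 72.5 = -3.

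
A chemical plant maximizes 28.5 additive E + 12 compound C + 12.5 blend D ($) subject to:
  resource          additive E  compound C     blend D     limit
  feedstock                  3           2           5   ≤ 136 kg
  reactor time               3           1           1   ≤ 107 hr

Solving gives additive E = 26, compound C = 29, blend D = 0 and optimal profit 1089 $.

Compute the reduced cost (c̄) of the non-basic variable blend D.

-7

Both feedstock and reactor time are binding at x*.
Dual feasibility on the basic columns requires 3·y_feedstock + 3·y_reactor time = 28.5, 2·y_feedstock + 1·y_reactor time = 12.
This yields shadow prices y_feedstock = 2.5, y_reactor time = 7.
Reduced cost of blend D: c₃ − yᵀa₃ = 12.5 − (2.5·5 + 7·1) = 12.5 − 19.5 = -7.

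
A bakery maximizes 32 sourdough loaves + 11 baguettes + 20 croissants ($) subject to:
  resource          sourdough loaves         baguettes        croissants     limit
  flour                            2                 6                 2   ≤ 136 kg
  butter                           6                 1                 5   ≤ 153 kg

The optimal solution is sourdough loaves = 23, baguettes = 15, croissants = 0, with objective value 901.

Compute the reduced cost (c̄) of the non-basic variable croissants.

Both flour and butter are binding at x*.
The binding rows give the dual system: 2·y_flour + 6·y_butter = 32 and 6·y_flour + 1·y_butter = 11.
Solving: y_flour = 1, y_butter = 5.
Reduced cost of croissants: c₃ − yᵀa₃ = 20 − (1·2 + 5·5) = 20 − 27 = -7.

-7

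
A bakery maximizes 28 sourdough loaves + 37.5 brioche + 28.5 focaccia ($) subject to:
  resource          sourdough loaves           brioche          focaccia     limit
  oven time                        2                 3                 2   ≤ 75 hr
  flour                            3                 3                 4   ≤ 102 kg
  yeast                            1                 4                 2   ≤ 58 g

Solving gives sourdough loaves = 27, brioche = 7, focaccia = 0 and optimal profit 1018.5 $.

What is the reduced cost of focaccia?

Binding: oven time and flour. Non-binding: yeast (3 unused).
Since yeast is not tight, its dual is 0.
The binding rows give the dual system: 2·y_oven time + 3·y_flour = 28 and 3·y_oven time + 3·y_flour = 37.5.
→ y_oven time = 9.5 and y_flour = 3.
Reduced cost of focaccia: c₃ − yᵀa₃ = 28.5 − (9.5·2 + 3·4) = 28.5 − 31 = -2.5.

-2.5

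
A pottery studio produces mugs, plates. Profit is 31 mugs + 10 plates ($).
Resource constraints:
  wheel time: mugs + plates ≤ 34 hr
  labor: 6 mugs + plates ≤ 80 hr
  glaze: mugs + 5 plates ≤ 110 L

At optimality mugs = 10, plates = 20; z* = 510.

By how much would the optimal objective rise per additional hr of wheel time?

0

Check each constraint at x*: wheel time 30/34 (slack 4); labor 80/80 (tight); glaze 110/110 (tight).
Since wheel time is not tight, its dual is 0.
The binding rows give the dual system: 6·y_labor + 1·y_glaze = 31 and 1·y_labor + 5·y_glaze = 10.
→ y_labor = 5 and y_glaze = 1.
Shadow price of wheel time = 0.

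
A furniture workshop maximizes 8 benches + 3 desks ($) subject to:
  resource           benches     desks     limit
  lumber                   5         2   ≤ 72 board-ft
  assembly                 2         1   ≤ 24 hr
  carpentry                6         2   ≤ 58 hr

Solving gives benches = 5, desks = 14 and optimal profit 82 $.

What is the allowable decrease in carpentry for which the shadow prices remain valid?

10

Binding constraints: assembly, carpentry. The basis is B = [[2,1],[6,2]] with det -2.
Per unit decrease in carpentry, x* moves by d = (-0.5, 1).
The basis stays optimal until benches reaches 0; allowable decrease = 10 hr.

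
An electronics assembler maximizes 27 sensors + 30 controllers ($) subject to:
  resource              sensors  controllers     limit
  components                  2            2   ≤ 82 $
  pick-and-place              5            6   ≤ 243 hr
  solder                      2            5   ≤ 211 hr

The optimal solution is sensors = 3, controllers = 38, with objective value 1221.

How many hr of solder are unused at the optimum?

15

solder used = 2·3 + 5·38 = 196; slack = 211 − 196 = 15.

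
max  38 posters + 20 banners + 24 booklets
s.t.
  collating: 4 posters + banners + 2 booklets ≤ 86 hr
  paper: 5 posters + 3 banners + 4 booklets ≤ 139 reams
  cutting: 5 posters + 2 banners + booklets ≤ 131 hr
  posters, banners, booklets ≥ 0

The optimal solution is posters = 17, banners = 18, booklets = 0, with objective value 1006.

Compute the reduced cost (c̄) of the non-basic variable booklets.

Check each constraint at x*: collating 86/86 (tight); paper 139/139 (tight); cutting 121/131 (slack 10).
Since cutting is not tight, its dual is 0.
The binding rows give the dual system: 4·y_collating + 5·y_paper = 38 and 1·y_collating + 3·y_paper = 20.
→ y_collating = 2 and y_paper = 6.
Reduced cost of booklets: c₃ − yᵀa₃ = 24 − (2·2 + 6·4) = 24 − 28 = -4.

-4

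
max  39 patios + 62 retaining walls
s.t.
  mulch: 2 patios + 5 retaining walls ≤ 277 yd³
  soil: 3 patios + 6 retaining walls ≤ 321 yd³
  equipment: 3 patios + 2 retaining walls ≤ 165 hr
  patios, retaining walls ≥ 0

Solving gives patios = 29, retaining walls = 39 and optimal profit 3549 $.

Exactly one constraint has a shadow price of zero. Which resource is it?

mulch

mulch: 253/277 (slack 24)
soil: 321/321 (binding)
equipment: 165/165 (binding)
By complementary slackness, a constraint with positive slack has shadow price 0 → mulch.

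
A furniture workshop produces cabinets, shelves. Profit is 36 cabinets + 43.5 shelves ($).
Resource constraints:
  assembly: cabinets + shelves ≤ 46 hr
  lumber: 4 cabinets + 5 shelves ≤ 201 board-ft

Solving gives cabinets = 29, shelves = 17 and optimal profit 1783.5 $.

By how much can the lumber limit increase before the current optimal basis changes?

29

Binding constraints: assembly, lumber. The basis is B = [[1,1],[4,5]] with det 1.
Per unit increase in lumber, x* moves by d = (-1, 1).
The basis stays optimal until cabinets reaches 0; allowable increase = 29 board-ft.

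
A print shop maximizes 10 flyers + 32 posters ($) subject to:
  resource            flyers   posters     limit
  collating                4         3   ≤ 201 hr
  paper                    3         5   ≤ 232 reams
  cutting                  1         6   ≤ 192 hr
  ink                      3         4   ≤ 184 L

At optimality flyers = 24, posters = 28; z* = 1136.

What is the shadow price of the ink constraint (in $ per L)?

2

Binding: cutting and ink. Non-binding: collating (21 unused), paper (20 unused).
Since collating, paper are not tight, their duals are 0.
The binding rows give the dual system: 1·y_cutting + 3·y_ink = 10 and 6·y_cutting + 4·y_ink = 32.
→ y_cutting = 4 and y_ink = 2.
Shadow price of ink = 2.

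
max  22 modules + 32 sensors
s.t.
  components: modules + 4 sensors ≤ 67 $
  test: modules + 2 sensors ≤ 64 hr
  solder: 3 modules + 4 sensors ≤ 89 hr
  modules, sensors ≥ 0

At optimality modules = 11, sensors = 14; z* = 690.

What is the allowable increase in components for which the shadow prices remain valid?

Binding constraints: components, solder. The basis is B = [[1,4],[3,4]] with det -8.
Per unit increase in components, x* moves by d = (-0.5, 0.375).
The basis stays optimal until modules reaches 0; allowable increase = 22 $.

22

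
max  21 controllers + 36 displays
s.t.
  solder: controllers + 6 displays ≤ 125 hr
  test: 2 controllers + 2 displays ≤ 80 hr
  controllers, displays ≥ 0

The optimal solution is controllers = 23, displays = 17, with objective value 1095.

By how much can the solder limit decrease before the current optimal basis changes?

Binding constraints: solder, test. The basis is B = [[1,6],[2,2]] with det -10.
Per unit decrease in solder, x* moves by d = (0.2, -0.2).
The basis stays optimal until displays reaches 0; allowable decrease = 85 hr.

85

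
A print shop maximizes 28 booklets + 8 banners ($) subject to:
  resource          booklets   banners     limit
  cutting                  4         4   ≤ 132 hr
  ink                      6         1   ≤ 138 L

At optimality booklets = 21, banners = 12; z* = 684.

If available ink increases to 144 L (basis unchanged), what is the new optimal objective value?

708

Check each constraint at x*: cutting 132/132 (tight); ink 138/138 (tight).
From A_Bᵀ y = c: 4·y_cutting + 6·y_ink = 28; 4·y_cutting + 1·y_ink = 8.
Solving: y_cutting = 1, y_ink = 4.
Δz = y_ink·Δb = 4 × (6) = 24, so new z* = 684 + 24 = 708.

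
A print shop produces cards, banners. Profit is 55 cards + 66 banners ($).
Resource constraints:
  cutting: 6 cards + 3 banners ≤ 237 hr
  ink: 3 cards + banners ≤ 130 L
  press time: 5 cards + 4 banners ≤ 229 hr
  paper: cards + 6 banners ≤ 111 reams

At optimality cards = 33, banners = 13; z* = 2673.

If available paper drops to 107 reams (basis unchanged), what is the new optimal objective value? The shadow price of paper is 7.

Δb = -4, so new z* = 2673 + (7)·(-4) = 2673 − 28 = 2645.

2645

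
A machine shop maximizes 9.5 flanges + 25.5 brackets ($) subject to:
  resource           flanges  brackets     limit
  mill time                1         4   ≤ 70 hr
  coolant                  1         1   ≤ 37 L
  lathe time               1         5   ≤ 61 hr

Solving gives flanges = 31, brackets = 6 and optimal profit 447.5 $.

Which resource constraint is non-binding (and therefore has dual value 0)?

mill time

mill time: 55/70 (slack 15)
coolant: 37/37 (binding)
lathe time: 61/61 (binding)
By complementary slackness, a constraint with positive slack has shadow price 0 → mill time.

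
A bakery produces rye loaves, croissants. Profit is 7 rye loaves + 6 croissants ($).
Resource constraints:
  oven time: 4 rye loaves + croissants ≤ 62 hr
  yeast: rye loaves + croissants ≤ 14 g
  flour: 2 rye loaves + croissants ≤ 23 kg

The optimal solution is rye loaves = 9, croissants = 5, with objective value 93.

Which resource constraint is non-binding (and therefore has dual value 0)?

oven time: 41/62 (slack 21)
yeast: 14/14 (binding)
flour: 23/23 (binding)
By complementary slackness, a constraint with positive slack has shadow price 0 → oven time.

oven time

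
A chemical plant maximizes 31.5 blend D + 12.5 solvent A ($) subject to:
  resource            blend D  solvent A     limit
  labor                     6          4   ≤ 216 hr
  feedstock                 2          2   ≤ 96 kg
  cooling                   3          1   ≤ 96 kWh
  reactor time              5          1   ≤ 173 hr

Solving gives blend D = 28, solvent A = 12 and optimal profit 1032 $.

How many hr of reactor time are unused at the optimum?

21

reactor time used = 5·28 + 1·12 = 152; slack = 173 − 152 = 21.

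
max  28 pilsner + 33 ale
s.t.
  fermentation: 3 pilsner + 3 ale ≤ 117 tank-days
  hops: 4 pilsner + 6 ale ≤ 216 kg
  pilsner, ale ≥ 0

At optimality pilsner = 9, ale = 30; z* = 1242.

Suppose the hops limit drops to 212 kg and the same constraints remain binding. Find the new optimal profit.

1232

At the optimum: fermentation uses 117 of 117 (binding); hops uses 216 of 216 (binding).
Dual feasibility on the basic columns requires 3·y_fermentation + 4·y_hops = 28, 3·y_fermentation + 6·y_hops = 33.
This yields shadow prices y_fermentation = 6, y_hops = 2.5.
Δz = y_hops·Δb = 2.5 × (-4) = -10, so new z* = 1242 − 10 = 1232.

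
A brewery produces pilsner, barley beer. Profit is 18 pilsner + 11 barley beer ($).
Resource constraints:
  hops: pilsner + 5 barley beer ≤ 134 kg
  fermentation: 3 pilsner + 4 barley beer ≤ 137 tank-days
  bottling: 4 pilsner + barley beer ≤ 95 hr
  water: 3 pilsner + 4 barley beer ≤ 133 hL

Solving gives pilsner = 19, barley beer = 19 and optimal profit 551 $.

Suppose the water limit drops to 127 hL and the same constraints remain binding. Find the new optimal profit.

539

At the optimum: hops uses 114 of 134 (slack = 20); fermentation uses 133 of 137 (slack = 4); bottling uses 95 of 95 (binding); water uses 133 of 133 (binding).
Slack constraints have shadow price 0 (complementary slackness).
From A_Bᵀ y = c: 4·y_bottling + 3·y_water = 18; 1·y_bottling + 4·y_water = 11.
→ y_bottling = 3 and y_water = 2.
Δz = y_water·Δb = 2 × (-6) = -12, so new z* = 551 − 12 = 539.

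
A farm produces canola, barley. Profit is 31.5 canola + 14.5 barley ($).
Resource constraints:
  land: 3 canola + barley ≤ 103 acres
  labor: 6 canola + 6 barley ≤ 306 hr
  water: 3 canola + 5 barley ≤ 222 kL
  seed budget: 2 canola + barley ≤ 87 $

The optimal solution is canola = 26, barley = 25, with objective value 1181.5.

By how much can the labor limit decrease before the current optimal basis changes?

100

Binding constraints: land, labor. The basis is B = [[3,1],[6,6]] with det 12.
Per unit decrease in labor, x* moves by d = (0.0833, -0.25).
The basis stays optimal until barley reaches 0; allowable decrease = 100 hr.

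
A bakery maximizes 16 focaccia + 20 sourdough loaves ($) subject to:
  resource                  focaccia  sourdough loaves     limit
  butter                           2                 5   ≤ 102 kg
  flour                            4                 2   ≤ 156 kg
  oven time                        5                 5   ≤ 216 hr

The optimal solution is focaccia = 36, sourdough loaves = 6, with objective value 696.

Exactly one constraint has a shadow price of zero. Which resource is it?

butter: 102/102 (binding)
flour: 156/156 (binding)
oven time: 210/216 (slack 6)
By complementary slackness, a constraint with positive slack has shadow price 0 → oven time.

oven time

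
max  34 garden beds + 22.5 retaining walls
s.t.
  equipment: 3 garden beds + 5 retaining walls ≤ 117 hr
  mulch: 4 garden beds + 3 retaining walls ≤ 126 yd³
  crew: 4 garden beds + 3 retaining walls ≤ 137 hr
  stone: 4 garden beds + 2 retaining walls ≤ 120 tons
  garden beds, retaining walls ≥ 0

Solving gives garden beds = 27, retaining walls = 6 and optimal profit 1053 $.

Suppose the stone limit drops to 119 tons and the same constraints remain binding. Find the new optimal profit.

1050

Binding: mulch and stone. Non-binding: equipment (6 unused), crew (11 unused).
By complementary slackness, y = 0 for the non-binding constraints.
Dual feasibility on the basic columns requires 4·y_mulch + 4·y_stone = 34, 3·y_mulch + 2·y_stone = 22.5.
Solving: y_mulch = 5.5, y_stone = 3.
Δz = y_stone·Δb = 3 × (-1) = -3, so new z* = 1053 − 3 = 1050.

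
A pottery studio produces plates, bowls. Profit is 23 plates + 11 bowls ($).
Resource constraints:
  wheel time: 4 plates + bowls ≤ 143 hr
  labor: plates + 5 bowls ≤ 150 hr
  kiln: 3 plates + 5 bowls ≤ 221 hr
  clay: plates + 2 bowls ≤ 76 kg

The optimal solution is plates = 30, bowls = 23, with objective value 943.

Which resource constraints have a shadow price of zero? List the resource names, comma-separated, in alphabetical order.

kiln, labor

wheel time: 143/143 (binding)
labor: 145/150 (slack 5)
kiln: 205/221 (slack 16)
clay: 76/76 (binding)
By complementary slackness, a constraint with positive slack has shadow price 0 → kiln, labor.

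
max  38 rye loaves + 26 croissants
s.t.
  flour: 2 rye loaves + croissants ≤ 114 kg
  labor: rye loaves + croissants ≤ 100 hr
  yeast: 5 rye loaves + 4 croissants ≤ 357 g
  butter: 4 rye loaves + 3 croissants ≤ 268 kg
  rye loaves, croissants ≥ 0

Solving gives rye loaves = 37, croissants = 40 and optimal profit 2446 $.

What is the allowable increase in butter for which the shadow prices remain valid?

Binding constraints: flour, butter. The basis is B = [[2,1],[4,3]] with det 2.
Per unit increase in butter, x* moves by d = (-0.5, 1).
The basis stays optimal until yeast becomes binding; allowable increase = 8 kg.

8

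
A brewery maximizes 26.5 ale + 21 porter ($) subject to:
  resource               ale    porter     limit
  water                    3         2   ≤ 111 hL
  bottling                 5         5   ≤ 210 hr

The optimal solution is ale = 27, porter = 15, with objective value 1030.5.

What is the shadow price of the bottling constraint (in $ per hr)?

Both water and bottling are binding at x*.
Dual feasibility on the basic columns requires 3·y_water + 5·y_bottling = 26.5, 2·y_water + 5·y_bottling = 21.
Solving: y_water = 5.5, y_bottling = 2.
Shadow price of bottling = 2.

2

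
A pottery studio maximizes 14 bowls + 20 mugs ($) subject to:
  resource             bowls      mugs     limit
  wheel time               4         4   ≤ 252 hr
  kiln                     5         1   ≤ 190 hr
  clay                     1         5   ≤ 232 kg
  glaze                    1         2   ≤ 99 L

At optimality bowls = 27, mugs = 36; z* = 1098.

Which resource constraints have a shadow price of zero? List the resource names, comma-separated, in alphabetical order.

wheel time: 252/252 (binding)
kiln: 171/190 (slack 19)
clay: 207/232 (slack 25)
glaze: 99/99 (binding)
By complementary slackness, a constraint with positive slack has shadow price 0 → clay, kiln.

clay, kiln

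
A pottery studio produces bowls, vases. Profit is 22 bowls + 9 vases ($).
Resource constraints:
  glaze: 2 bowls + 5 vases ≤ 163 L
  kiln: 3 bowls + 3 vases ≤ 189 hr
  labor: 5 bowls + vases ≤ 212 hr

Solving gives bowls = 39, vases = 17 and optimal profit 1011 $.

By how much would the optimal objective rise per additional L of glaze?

Binding: glaze and labor. Non-binding: kiln (21 unused).
Slack constraints have shadow price 0 (complementary slackness).
From A_Bᵀ y = c: 2·y_glaze + 5·y_labor = 22; 5·y_glaze + 1·y_labor = 9.
→ y_glaze = 1 and y_labor = 4.
Shadow price of glaze = 1.

1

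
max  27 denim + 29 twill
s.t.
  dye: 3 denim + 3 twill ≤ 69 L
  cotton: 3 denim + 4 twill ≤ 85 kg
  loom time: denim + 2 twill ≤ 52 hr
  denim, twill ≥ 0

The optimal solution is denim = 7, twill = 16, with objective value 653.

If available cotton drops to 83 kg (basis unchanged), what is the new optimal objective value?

Binding: dye and cotton. Non-binding: loom time (13 unused).
Since loom time is not tight, its dual is 0.
From A_Bᵀ y = c: 3·y_dye + 3·y_cotton = 27; 3·y_dye + 4·y_cotton = 29.
This yields shadow prices y_dye = 7, y_cotton = 2.
Δz = y_cotton·Δb = 2 × (-2) = -4, so new z* = 653 − 4 = 649.

649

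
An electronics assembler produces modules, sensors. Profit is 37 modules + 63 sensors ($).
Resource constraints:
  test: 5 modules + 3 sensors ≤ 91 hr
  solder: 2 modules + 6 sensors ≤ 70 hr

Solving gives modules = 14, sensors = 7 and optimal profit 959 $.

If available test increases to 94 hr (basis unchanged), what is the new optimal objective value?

971

Both test and solder are binding at x*.
The binding rows give the dual system: 5·y_test + 2·y_solder = 37 and 3·y_test + 6·y_solder = 63.
→ y_test = 4 and y_solder = 8.5.
Δz = y_test·Δb = 4 × (3) = 12, so new z* = 959 + 12 = 971.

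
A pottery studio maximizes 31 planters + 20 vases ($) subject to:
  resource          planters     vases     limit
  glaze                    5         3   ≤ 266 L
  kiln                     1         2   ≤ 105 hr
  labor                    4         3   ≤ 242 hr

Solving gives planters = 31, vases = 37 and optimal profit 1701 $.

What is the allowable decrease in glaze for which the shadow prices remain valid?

108.5

Binding constraints: glaze, kiln. The basis is B = [[5,3],[1,2]] with det 7.
Per unit decrease in glaze, x* moves by d = (-0.2857, 0.1429).
The basis stays optimal until planters reaches 0; allowable decrease = 108.5 L.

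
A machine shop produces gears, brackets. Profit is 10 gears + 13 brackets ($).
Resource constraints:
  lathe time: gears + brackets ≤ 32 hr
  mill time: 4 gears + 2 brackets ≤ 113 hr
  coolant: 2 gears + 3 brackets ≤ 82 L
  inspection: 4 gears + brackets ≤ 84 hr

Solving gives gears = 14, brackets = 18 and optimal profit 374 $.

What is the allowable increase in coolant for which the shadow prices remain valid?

14

Binding constraints: lathe time, coolant. The basis is B = [[1,1],[2,3]] with det 1.
Per unit increase in coolant, x* moves by d = (-1, 1).
The basis stays optimal until gears reaches 0; allowable increase = 14 L.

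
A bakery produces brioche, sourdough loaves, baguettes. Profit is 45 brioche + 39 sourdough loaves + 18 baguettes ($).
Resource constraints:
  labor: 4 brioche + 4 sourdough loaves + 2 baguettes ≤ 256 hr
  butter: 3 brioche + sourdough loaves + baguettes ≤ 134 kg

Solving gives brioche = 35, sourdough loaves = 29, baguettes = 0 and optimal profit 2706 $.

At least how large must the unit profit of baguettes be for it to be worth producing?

21

Both labor and butter are binding at x*.
The binding rows give the dual system: 4·y_labor + 3·y_butter = 45 and 4·y_labor + 1·y_butter = 39.
→ y_labor = 9 and y_butter = 3.
baguettes enters the basis when its profit ≥ yᵀa₃ = 9·2 + 3·1 = 21.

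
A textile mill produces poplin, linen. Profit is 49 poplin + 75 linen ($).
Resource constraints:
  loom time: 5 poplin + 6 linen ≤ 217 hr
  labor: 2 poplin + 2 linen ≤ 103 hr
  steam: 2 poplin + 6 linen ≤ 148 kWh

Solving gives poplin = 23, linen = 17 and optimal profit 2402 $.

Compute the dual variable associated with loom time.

At the optimum: loom time uses 217 of 217 (binding); labor uses 80 of 103 (slack = 23); steam uses 148 of 148 (binding).
Slack constraints have shadow price 0 (complementary slackness).
Dual feasibility on the basic columns requires 5·y_loom time + 2·y_steam = 49, 6·y_loom time + 6·y_steam = 75.
This yields shadow prices y_loom time = 8, y_steam = 4.5.
Shadow price of loom time = 8.

8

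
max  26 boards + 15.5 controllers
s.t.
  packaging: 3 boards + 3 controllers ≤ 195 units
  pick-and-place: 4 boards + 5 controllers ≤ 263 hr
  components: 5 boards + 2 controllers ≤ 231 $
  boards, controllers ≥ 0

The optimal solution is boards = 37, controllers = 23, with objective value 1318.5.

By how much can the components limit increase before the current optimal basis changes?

Binding constraints: pick-and-place, components. The basis is B = [[4,5],[5,2]] with det -17.
Per unit increase in components, x* moves by d = (0.2941, -0.2353).
The basis stays optimal until packaging becomes binding; allowable increase = 85 $.

85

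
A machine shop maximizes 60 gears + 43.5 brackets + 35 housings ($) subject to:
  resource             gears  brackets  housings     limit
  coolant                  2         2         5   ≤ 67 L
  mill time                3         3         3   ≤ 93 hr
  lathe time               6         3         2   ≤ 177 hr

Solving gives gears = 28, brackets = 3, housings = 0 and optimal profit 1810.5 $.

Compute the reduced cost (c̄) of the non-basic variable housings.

Check each constraint at x*: coolant 62/67 (slack 5); mill time 93/93 (tight); lathe time 177/177 (tight).
By complementary slackness, y = 0 for the non-binding constraint.
From A_Bᵀ y = c: 3·y_mill time + 6·y_lathe time = 60; 3·y_mill time + 3·y_lathe time = 43.5.
→ y_mill time = 9 and y_lathe time = 5.5.
Reduced cost of housings: c₃ − yᵀa₃ = 35 − (9·3 + 5.5·2) = 35 − 38 = -3.

-3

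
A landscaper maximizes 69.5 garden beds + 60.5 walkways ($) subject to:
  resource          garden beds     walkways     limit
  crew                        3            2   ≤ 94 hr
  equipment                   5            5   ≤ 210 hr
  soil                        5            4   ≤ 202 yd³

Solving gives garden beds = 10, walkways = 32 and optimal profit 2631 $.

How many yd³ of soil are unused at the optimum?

soil used = 5·10 + 4·32 = 178; slack = 202 − 178 = 24.

24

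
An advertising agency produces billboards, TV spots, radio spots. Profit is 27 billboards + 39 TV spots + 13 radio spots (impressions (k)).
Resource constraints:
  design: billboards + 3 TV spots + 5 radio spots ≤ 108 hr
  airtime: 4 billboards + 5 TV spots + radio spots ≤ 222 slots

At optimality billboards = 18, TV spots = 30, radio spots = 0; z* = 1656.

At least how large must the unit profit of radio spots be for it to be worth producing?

21

At the optimum: design uses 108 of 108 (binding); airtime uses 222 of 222 (binding).
From A_Bᵀ y = c: 1·y_design + 4·y_airtime = 27; 3·y_design + 5·y_airtime = 39.
This yields shadow prices y_design = 3, y_airtime = 6.
radio spots enters the basis when its profit ≥ yᵀa₃ = 3·5 + 6·1 = 21.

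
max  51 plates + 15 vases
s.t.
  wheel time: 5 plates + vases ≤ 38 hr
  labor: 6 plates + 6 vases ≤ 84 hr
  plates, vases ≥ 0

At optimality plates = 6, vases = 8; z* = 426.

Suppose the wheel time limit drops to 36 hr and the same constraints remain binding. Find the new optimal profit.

408

Check each constraint at x*: wheel time 38/38 (tight); labor 84/84 (tight).
Dual feasibility on the basic columns requires 5·y_wheel time + 6·y_labor = 51, 1·y_wheel time + 6·y_labor = 15.
→ y_wheel time = 9 and y_labor = 1.
Δz = y_wheel time·Δb = 9 × (-2) = -18, so new z* = 426 − 18 = 408.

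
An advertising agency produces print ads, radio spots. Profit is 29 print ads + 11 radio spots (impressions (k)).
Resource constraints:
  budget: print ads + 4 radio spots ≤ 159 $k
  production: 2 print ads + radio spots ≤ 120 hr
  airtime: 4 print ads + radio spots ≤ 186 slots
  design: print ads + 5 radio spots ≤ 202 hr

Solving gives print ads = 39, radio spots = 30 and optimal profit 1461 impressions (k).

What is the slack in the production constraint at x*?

12

production used = 2·39 + 1·30 = 108; slack = 120 − 108 = 12.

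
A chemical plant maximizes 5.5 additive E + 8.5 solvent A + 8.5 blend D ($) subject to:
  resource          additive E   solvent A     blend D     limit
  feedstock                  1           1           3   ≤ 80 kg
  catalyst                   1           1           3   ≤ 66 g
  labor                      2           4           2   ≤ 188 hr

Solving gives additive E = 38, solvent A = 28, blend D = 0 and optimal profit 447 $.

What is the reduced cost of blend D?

Binding: catalyst and labor. Non-binding: feedstock (14 unused).
Since feedstock is not tight, its dual is 0.
Dual feasibility on the basic columns requires 1·y_catalyst + 2·y_labor = 5.5, 1·y_catalyst + 4·y_labor = 8.5.
This yields shadow prices y_catalyst = 2.5, y_labor = 1.5.
Reduced cost of blend D: c₃ − yᵀa₃ = 8.5 − (2.5·3 + 1.5·2) = 8.5 − 10.5 = -2.

-2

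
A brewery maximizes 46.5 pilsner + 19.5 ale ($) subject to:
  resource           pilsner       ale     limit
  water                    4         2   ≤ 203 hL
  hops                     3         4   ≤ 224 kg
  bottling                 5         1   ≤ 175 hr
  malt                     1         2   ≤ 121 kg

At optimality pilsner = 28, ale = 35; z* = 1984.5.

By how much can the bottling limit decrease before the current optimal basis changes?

Binding constraints: hops, bottling. The basis is B = [[3,4],[5,1]] with det -17.
Per unit decrease in bottling, x* moves by d = (-0.2353, 0.1765).
The basis stays optimal until pilsner reaches 0; allowable decrease = 119 hr.

119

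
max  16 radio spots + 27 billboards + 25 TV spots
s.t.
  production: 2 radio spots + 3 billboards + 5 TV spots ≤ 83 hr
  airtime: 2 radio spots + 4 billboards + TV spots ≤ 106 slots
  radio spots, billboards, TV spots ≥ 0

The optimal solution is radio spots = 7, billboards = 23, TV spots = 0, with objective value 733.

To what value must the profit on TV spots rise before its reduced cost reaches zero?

28

At the optimum: production uses 83 of 83 (binding); airtime uses 106 of 106 (binding).
From A_Bᵀ y = c: 2·y_production + 2·y_airtime = 16; 3·y_production + 4·y_airtime = 27.
This yields shadow prices y_production = 5, y_airtime = 3.
TV spots enters the basis when its profit ≥ yᵀa₃ = 5·5 + 3·1 = 28.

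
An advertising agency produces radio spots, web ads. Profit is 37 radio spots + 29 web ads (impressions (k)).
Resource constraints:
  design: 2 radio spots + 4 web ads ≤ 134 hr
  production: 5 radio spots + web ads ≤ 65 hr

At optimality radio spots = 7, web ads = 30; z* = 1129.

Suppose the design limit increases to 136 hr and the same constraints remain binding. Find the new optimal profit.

Check each constraint at x*: design 134/134 (tight); production 65/65 (tight).
Dual feasibility on the basic columns requires 2·y_design + 5·y_production = 37, 4·y_design + 1·y_production = 29.
Solving: y_design = 6, y_production = 5.
Δz = y_design·Δb = 6 × (2) = 12, so new z* = 1129 + 12 = 1141.

1141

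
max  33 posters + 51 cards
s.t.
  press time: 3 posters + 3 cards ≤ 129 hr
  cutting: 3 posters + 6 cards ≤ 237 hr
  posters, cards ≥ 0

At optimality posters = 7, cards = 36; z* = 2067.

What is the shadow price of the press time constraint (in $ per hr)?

5

Check each constraint at x*: press time 129/129 (tight); cutting 237/237 (tight).
Dual feasibility on the basic columns requires 3·y_press time + 3·y_cutting = 33, 3·y_press time + 6·y_cutting = 51.
This yields shadow prices y_press time = 5, y_cutting = 6.
Shadow price of press time = 5.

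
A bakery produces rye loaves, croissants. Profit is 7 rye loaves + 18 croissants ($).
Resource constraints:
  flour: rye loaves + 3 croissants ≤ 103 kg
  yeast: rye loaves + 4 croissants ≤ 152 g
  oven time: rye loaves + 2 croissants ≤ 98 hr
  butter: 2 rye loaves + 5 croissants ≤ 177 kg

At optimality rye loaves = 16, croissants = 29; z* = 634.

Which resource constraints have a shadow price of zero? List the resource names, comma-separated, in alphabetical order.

flour: 103/103 (binding)
yeast: 132/152 (slack 20)
oven time: 74/98 (slack 24)
butter: 177/177 (binding)
By complementary slackness, a constraint with positive slack has shadow price 0 → oven time, yeast.

oven time, yeast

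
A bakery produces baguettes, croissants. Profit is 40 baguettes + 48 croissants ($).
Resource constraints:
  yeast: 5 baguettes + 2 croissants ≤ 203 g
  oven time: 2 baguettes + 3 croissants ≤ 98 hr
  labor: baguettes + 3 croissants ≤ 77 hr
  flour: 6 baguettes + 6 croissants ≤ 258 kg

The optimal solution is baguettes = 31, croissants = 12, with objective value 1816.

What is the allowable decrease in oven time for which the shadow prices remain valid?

8

Binding constraints: oven time, flour. The basis is B = [[2,3],[6,6]] with det -6.
Per unit decrease in oven time, x* moves by d = (1, -1).
The basis stays optimal until yeast becomes binding; allowable decrease = 8 hr.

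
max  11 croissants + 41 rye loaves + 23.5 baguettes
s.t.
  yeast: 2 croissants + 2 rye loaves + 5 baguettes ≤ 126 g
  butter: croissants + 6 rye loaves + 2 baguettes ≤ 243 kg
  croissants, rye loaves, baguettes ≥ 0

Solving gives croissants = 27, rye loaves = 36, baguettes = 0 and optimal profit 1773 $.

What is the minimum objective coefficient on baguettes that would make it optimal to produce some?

At the optimum: yeast uses 126 of 126 (binding); butter uses 243 of 243 (binding).
From A_Bᵀ y = c: 2·y_yeast + 1·y_butter = 11; 2·y_yeast + 6·y_butter = 41.
This yields shadow prices y_yeast = 2.5, y_butter = 6.
baguettes enters the basis when its profit ≥ yᵀa₃ = 2.5·5 + 6·2 = 24.5.

24.5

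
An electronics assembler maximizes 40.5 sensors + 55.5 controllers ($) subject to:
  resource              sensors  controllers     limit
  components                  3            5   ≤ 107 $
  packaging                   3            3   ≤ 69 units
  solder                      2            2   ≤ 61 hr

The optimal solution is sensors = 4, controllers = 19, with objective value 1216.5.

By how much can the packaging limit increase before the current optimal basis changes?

Binding constraints: components, packaging. The basis is B = [[3,5],[3,3]] with det -6.
Per unit increase in packaging, x* moves by d = (0.8333, -0.5).
The basis stays optimal until solder becomes binding; allowable increase = 22.5 units.

22.5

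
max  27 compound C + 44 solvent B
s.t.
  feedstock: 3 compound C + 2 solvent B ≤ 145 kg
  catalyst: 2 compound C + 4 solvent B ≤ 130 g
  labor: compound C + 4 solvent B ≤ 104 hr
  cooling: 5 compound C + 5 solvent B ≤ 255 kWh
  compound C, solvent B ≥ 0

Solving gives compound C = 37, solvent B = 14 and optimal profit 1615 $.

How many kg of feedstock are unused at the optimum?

feedstock used = 3·37 + 2·14 = 139; slack = 145 − 139 = 6.

6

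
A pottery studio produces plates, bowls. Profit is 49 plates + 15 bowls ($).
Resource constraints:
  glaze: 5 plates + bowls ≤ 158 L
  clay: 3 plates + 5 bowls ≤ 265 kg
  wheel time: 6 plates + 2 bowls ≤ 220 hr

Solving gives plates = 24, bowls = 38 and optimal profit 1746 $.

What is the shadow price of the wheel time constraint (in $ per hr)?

6.5

At the optimum: glaze uses 158 of 158 (binding); clay uses 262 of 265 (slack = 3); wheel time uses 220 of 220 (binding).
Slack constraints have shadow price 0 (complementary slackness).
From A_Bᵀ y = c: 5·y_glaze + 6·y_wheel time = 49; 1·y_glaze + 2·y_wheel time = 15.
Solving: y_glaze = 2, y_wheel time = 6.5.
Shadow price of wheel time = 6.5.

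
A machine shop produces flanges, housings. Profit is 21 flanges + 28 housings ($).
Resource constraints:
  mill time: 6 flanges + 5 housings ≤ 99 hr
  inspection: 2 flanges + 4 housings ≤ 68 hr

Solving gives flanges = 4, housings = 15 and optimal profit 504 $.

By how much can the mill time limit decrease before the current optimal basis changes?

Binding constraints: mill time, inspection. The basis is B = [[6,5],[2,4]] with det 14.
Per unit decrease in mill time, x* moves by d = (-0.2857, 0.1429).
The basis stays optimal until flanges reaches 0; allowable decrease = 14 hr.

14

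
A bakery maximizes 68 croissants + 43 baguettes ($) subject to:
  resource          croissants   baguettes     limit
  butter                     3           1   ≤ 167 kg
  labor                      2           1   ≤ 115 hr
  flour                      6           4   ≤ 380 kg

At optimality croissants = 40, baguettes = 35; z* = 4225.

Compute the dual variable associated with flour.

9

Binding: labor and flour. Non-binding: butter (12 unused).
By complementary slackness, y = 0 for the non-binding constraint.
The binding rows give the dual system: 2·y_labor + 6·y_flour = 68 and 1·y_labor + 4·y_flour = 43.
Solving: y_labor = 7, y_flour = 9.
Shadow price of flour = 9.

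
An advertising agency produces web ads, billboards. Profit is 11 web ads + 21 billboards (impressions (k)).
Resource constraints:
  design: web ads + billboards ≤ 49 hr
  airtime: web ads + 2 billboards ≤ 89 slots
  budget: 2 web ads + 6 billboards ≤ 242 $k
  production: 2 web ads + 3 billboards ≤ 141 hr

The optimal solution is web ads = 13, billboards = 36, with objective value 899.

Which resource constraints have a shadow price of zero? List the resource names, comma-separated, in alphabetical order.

airtime, production

design: 49/49 (binding)
airtime: 85/89 (slack 4)
budget: 242/242 (binding)
production: 134/141 (slack 7)
By complementary slackness, a constraint with positive slack has shadow price 0 → airtime, production.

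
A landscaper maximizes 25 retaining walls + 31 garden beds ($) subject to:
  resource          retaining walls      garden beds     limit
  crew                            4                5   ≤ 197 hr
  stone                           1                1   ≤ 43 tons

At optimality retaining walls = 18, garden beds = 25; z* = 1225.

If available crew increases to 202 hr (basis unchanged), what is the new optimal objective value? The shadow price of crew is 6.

Δb = 5, so new z* = 1225 + (6)·(5) = 1225 + 30 = 1255.

1255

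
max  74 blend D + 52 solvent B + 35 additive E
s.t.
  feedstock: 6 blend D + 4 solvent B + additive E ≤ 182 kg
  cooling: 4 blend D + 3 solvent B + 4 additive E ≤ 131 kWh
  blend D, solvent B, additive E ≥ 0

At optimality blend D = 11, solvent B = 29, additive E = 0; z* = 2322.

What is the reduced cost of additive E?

At the optimum: feedstock uses 182 of 182 (binding); cooling uses 131 of 131 (binding).
From A_Bᵀ y = c: 6·y_feedstock + 4·y_cooling = 74; 4·y_feedstock + 3·y_cooling = 52.
This yields shadow prices y_feedstock = 7, y_cooling = 8.
Reduced cost of additive E: c₃ − yᵀa₃ = 35 − (7·1 + 8·4) = 35 − 39 = -4.

-4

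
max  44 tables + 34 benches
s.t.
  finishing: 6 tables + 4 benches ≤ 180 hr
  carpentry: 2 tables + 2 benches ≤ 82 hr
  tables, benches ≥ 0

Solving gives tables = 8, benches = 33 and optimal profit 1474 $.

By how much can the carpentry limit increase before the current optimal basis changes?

Binding constraints: finishing, carpentry. The basis is B = [[6,4],[2,2]] with det 4.
Per unit increase in carpentry, x* moves by d = (-1, 1.5).
The basis stays optimal until tables reaches 0; allowable increase = 8 hr.

8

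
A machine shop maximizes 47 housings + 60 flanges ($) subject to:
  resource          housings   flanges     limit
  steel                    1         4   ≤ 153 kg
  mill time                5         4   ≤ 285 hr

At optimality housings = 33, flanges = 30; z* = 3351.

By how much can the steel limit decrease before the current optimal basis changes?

Binding constraints: steel, mill time. The basis is B = [[1,4],[5,4]] with det -16.
Per unit decrease in steel, x* moves by d = (0.25, -0.3125).
The basis stays optimal until flanges reaches 0; allowable decrease = 96 kg.

96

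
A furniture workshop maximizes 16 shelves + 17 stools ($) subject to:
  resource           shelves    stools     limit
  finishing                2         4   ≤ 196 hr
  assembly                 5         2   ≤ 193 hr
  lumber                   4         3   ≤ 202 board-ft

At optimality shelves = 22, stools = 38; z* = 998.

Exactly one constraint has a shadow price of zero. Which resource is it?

assembly

finishing: 196/196 (binding)
assembly: 186/193 (slack 7)
lumber: 202/202 (binding)
By complementary slackness, a constraint with positive slack has shadow price 0 → assembly.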